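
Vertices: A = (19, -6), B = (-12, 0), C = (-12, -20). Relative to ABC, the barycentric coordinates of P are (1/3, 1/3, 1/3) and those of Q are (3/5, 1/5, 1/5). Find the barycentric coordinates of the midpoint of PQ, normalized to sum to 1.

(7/15, 4/15, 4/15)

Since both coordinate triples sum to 1, the midpoint's barycentrics are the componentwise average.
(1/3+3/5)/2 = 7/15; similarly 4/15 and 4/15.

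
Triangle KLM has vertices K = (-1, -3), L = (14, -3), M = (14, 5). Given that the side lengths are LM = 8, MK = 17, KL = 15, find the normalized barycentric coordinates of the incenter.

The incenter has barycentric coordinates proportional to the opposite side lengths: (8 : 17 : 15).
Normalizing by 8+17+15 = 40 gives (1/5, 17/40, 3/8).

(1/5, 17/40, 3/8)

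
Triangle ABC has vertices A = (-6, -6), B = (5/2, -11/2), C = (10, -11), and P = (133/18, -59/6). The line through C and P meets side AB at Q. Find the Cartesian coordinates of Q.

Barycentric coordinates of P with respect to ABC: (1/9, 1/9, 7/9).
On side AB the C-coordinate is zero; dropping P's C-weight 7/9 and renormalizing the remaining 1/9 : 1/9 gives weights 1/2, 1/2 on A, B.
Q = (1/2)·(-6, -6) + (1/2)·(5/2, -11/2) = (-7/4, -23/4).

(-7/4, -23/4)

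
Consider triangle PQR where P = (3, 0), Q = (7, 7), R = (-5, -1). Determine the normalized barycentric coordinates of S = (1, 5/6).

Signed area of the reference triangle: [PQR] = ½·(3·(7−(-1)) + 7·(-1−0) + (-5)·(0−7)) = ½·(24 − 7 + 35) = 26.
[SQR] = ½·(1·(7−(-1)) + 7·(-1−(5/6)) + (-5)·(5/6−7)) = ½·(8 − 77/6 + 185/6) = 13, so the P-coordinate is 13/26 = 1/2.
[PSR] = ½·(3·(5/6−(-1)) + 1·(-1−0) + (-5)·(0−(5/6))) = ½·(11/2 − 1 + 25/6) = 13/3, so the Q-coordinate is 1/6.
[PQS] = ½·(3·(7−(5/6)) + 7·(5/6−0) + 1·(0−7)) = ½·(37/2 + 35/6 − 7) = 26/3, so the R-coordinate is 1/3.
Check: 1/2 + 1/6 + 1/3 = 1.

(1/2, 1/6, 1/3)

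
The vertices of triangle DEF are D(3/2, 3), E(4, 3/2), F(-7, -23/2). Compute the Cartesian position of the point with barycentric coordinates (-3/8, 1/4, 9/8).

(-119/16, -219/16)

G = (-3/8)·D + (1/4)·E + (9/8)·F.
x-coordinate: (-3/8)·(3/2) + (1/4)·4 + (9/8)·(-7) = -119/16.
y-coordinate: (-3/8)·3 + (1/4)·(3/2) + (9/8)·(-23/2) = -219/16.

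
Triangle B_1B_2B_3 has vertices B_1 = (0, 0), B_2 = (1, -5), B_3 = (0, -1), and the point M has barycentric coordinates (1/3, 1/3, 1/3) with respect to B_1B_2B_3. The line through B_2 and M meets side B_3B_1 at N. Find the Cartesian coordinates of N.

Line B_2M meets B_3B_1 where the B_2-coordinate vanishes; zeroing M's B_2-weight and renormalizing leaves B_3, B_1-weights 1/3 : 1/3 → (1/2, 1/2).
So N = (1/2)·B_3 + (1/2)·B_1 = (0, -1/2).

(0, -1/2)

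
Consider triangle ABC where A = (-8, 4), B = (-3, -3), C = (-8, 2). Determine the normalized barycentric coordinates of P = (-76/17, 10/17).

Signed area of the reference triangle: [ABC] = ½·((-8)·(-3−2) + (-3)·(2−4) + (-8)·(4−(-3))) = ½·(40 + 6 − 56) = -5.
[PBC] = ½·((-76/17)·(-3−2) + (-3)·(2−(10/17)) + (-8)·(10/17−(-3))) = ½·(380/17 − 72/17 − 488/17) = -90/17, so the A-coordinate is (-90/17)/(-5) = 18/17.
[APC] = ½·((-8)·(10/17−2) + (-76/17)·(2−4) + (-8)·(4−(10/17))) = ½·(192/17 + 152/17 − 464/17) = -60/17, so the B-coordinate is 12/17.
[ABP] = ½·((-8)·(-3−(10/17)) + (-3)·(10/17−4) + (-76/17)·(4−(-3))) = ½·(488/17 + 174/17 − 532/17) = 65/17, so the C-coordinate is -13/17.
Check: 18/17 + 12/17 − 13/17 = 1.

(18/17, 12/17, -13/17)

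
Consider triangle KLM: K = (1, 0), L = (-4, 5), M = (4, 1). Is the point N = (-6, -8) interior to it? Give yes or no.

Barycentric coordinates of N: (28/5, -17/20, -15/4).
The three coordinates are positive, negative, negative; a point is interior exactly when all three are positive.

no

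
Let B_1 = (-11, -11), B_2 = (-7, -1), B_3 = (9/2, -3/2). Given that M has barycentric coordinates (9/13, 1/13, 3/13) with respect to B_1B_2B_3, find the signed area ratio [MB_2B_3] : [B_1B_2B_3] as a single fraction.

The signed ratio [MB_2B_3]/[B_1B_2B_3] equals the barycentric coordinate of M at vertex B_1, which is 9/13.

9/13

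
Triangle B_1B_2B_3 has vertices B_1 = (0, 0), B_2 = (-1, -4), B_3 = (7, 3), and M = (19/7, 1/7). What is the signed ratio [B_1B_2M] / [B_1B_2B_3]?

[B_1B_2B_3] = ½·(0·(-4−3) + (-1)·(3−0) + 7·(0−(-4))) = ½·(0 − 3 + 28) = 25/2.
[B_1B_2M] = ½·(0·(-4−(1/7)) + (-1)·(1/7−0) + (19/7)·(0−(-4))) = ½·(0 − 1/7 + 76/7) = 75/14, so the ratio is (75/14)/(25/2) = 3/7.

3/7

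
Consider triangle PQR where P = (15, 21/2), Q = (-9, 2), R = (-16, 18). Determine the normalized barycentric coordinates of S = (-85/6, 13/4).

Signed area of the reference triangle: [PQR] = ½·(15·(2−18) + (-9)·(18−(21/2)) + (-16)·(21/2−2)) = ½·(-240 − 135/2 − 136) = -887/4.
[SQR] = ½·((-85/6)·(2−18) + (-9)·(18−(13/4)) + (-16)·(13/4−2)) = ½·(680/3 − 531/4 − 20) = 887/24, so the P-coordinate is (887/24)/(-887/4) = -1/6.
[PSR] = ½·(15·(13/4−18) + (-85/6)·(18−(21/2)) + (-16)·(21/2−(13/4))) = ½·(-885/4 − 425/4 − 116) = -887/4, so the Q-coordinate is 1.
[PQS] = ½·(15·(2−(13/4)) + (-9)·(13/4−(21/2)) + (-85/6)·(21/2−2)) = ½·(-75/4 + 261/4 − 1445/12) = -887/24, so the R-coordinate is 1/6.

(-1/6, 1, 1/6)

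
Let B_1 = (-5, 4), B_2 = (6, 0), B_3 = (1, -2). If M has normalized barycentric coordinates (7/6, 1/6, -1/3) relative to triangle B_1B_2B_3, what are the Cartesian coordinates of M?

(-31/6, 16/3)

M = (7/6)·B_1 + (1/6)·B_2 + (-1/3)·B_3.
x-coordinate: (7/6)·(-5) + (1/6)·6 + (-1/3)·1 = -31/6.
y-coordinate: (7/6)·4 + (1/6)·0 + (-1/3)·(-2) = 16/3.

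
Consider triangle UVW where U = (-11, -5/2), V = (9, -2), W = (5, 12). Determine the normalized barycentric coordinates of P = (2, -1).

(1/3, 7/12, 1/12)

Signed area of the reference triangle: [UVW] = ½·((-11)·(-2−12) + 9·(12−(-5/2)) + 5·(-5/2−(-2))) = ½·(154 + 261/2 − 5/2) = 141.
[PVW] = ½·(2·(-2−12) + 9·(12−(-1)) + 5·(-1−(-2))) = ½·(-28 + 117 + 5) = 47, so the U-coordinate is 47/141 = 1/3.
[UPW] = ½·((-11)·(-1−12) + 2·(12−(-5/2)) + 5·(-5/2−(-1))) = ½·(143 + 29 − 15/2) = 329/4, so the V-coordinate is 7/12.
[UVP] = ½·((-11)·(-2−(-1)) + 9·(-1−(-5/2)) + 2·(-5/2−(-2))) = ½·(11 + 27/2 − 1) = 47/4, so the W-coordinate is 1/12.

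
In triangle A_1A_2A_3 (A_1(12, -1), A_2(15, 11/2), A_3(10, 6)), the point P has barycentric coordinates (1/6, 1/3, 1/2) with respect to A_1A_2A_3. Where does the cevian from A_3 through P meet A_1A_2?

Line A_3P meets A_1A_2 where the A_3-coordinate vanishes; zeroing P's A_3-weight and renormalizing leaves A_1, A_2-weights 1/6 : 1/3 → (1/3, 2/3).
So Q = (1/3)·A_1 + (2/3)·A_2 = (14, 10/3).

(14, 10/3)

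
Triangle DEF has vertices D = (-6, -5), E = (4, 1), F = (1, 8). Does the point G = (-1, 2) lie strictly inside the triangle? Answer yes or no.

Barycentric coordinates of G: (4/11, 2/11, 5/11).
The three coordinates are positive, positive, positive; a point is interior exactly when all three are positive.

yes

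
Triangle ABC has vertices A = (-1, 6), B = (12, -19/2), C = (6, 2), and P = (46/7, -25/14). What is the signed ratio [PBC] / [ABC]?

2/7

[ABC] = ½·((-1)·(-19/2−2) + 12·(2−6) + 6·(6−(-19/2))) = ½·(23/2 − 48 + 93) = 113/4.
[PBC] = ½·((46/7)·(-19/2−2) + 12·(2−(-25/14)) + 6·(-25/14−(-19/2))) = ½·(-529/7 + 318/7 + 324/7) = 113/14, so the ratio is (113/14)/(113/4) = 2/7.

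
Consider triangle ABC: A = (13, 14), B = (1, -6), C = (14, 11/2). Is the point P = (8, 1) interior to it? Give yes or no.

Barycentric coordinates of P: (21/244, 111/244, 28/61).
The three coordinates are positive, positive, positive; a point is interior exactly when all three are positive.

yes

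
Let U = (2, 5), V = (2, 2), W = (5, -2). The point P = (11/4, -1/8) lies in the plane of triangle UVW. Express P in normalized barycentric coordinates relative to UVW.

Signed area of the reference triangle: [UVW] = ½·(2·(2−(-2)) + 2·(-2−5) + 5·(5−2)) = ½·(8 − 14 + 15) = 9/2.
[PVW] = ½·((11/4)·(2−(-2)) + 2·(-2−(-1/8)) + 5·(-1/8−2)) = ½·(11 − 15/4 − 85/8) = -27/16, so the U-coordinate is (-27/16)/(9/2) = -3/8.
[UPW] = ½·(2·(-1/8−(-2)) + (11/4)·(-2−5) + 5·(5−(-1/8))) = ½·(15/4 − 77/4 + 205/8) = 81/16, so the V-coordinate is 9/8.
[UVP] = ½·(2·(2−(-1/8)) + 2·(-1/8−5) + (11/4)·(5−2)) = ½·(17/4 − 41/4 + 33/4) = 9/8, so the W-coordinate is 1/4.

(-3/8, 9/8, 1/4)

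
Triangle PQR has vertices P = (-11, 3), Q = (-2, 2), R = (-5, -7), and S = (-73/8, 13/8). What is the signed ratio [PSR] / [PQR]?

[PQR] = ½·((-11)·(2−(-7)) + (-2)·(-7−3) + (-5)·(3−2)) = ½·(-99 + 20 − 5) = -42.
[PSR] = ½·((-11)·(13/8−(-7)) + (-73/8)·(-7−3) + (-5)·(3−(13/8))) = ½·(-759/8 + 365/4 − 55/8) = -21/4, so the ratio is (-21/4)/(-42) = 1/8.

1/8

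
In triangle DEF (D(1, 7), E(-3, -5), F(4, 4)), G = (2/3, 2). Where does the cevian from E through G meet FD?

Barycentric coordinates of G with respect to DEF: (1/3, 1/3, 1/3).
On side FD the E-coordinate is zero; dropping G's E-weight 1/3 and renormalizing the remaining 1/3 : 1/3 gives weights 1/2, 1/2 on F, D.
H = (1/2)·(4, 4) + (1/2)·(1, 7) = (5/2, 11/2).

(5/2, 11/2)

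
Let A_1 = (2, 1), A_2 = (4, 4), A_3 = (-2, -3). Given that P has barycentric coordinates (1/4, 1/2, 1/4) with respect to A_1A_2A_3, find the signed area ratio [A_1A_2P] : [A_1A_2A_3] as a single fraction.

The signed ratio [A_1A_2P]/[A_1A_2A_3] equals the barycentric coordinate of P at vertex A_3, which is 1/4.

1/4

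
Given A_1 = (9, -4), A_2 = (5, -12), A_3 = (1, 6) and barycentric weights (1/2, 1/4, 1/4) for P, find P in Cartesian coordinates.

(6, -7/2)

P = (1/2)·A_1 + (1/4)·A_2 + (1/4)·A_3.
x-coordinate: (1/2)·9 + (1/4)·5 + (1/4)·1 = 6.
y-coordinate: (1/2)·(-4) + (1/4)·(-12) + (1/4)·6 = -7/2.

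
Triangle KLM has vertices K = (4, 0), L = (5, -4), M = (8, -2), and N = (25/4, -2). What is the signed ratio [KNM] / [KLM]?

1/4

[KLM] = ½·(4·(-4−(-2)) + 5·(-2−0) + 8·(0−(-4))) = ½·(-8 − 10 + 32) = 7.
[KNM] = ½·(4·(-2−(-2)) + (25/4)·(-2−0) + 8·(0−(-2))) = ½·(0 − 25/2 + 16) = 7/4, so the ratio is (7/4)/7 = 1/4.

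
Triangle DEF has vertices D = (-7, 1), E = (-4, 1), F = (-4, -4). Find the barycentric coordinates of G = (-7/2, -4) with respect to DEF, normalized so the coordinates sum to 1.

Signed area of the reference triangle: [DEF] = ½·((-7)·(1−(-4)) + (-4)·(-4−1) + (-4)·(1−1)) = ½·(-35 + 20 + 0) = -15/2.
[GEF] = ½·((-7/2)·(1−(-4)) + (-4)·(-4−(-4)) + (-4)·(-4−1)) = ½·(-35/2 + 0 + 20) = 5/4, so the D-coordinate is (5/4)/(-15/2) = -1/6.
[DGF] = ½·((-7)·(-4−(-4)) + (-7/2)·(-4−1) + (-4)·(1−(-4))) = ½·(0 + 35/2 − 20) = -5/4, so the E-coordinate is 1/6.
[DEG] = ½·((-7)·(1−(-4)) + (-4)·(-4−1) + (-7/2)·(1−1)) = ½·(-35 + 20 + 0) = -15/2, so the F-coordinate is 1.
Check: -1/6 + 1/6 + 1 = 1.

(-1/6, 1/6, 1)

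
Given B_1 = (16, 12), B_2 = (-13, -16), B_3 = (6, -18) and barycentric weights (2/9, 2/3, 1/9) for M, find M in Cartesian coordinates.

M = (2/9)·B_1 + (2/3)·B_2 + (1/9)·B_3.
x-coordinate: (2/9)·16 + (2/3)·(-13) + (1/9)·6 = -40/9.
y-coordinate: (2/9)·12 + (2/3)·(-16) + (1/9)·(-18) = -10.

(-40/9, -10)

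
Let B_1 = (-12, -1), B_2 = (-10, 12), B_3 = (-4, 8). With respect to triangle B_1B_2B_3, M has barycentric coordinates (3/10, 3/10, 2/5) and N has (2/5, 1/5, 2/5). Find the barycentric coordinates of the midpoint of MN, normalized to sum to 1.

(7/20, 1/4, 2/5)

Since both coordinate triples sum to 1, the midpoint's barycentrics are the componentwise average.
(3/10+2/5)/2 = 7/20; similarly 1/4 and 2/5.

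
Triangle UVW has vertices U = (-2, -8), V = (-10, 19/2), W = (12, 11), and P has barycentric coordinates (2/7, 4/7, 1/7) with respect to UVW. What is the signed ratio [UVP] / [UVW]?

1/7

The signed ratio [UVP]/[UVW] equals the barycentric coordinate of P at vertex W, which is 1/7.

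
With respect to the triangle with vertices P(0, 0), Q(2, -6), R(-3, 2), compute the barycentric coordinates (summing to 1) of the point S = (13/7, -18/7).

Signed area of the reference triangle: [PQR] = ½·(0·(-6−2) + 2·(2−0) + (-3)·(0−(-6))) = ½·(0 + 4 − 18) = -7.
[SQR] = ½·((13/7)·(-6−2) + 2·(2−(-18/7)) + (-3)·(-18/7−(-6))) = ½·(-104/7 + 64/7 − 72/7) = -8, so the P-coordinate is (-8)/(-7) = 8/7.
[PSR] = ½·(0·(-18/7−2) + (13/7)·(2−0) + (-3)·(0−(-18/7))) = ½·(0 + 26/7 − 54/7) = -2, so the Q-coordinate is 2/7.
[PQS] = ½·(0·(-6−(-18/7)) + 2·(-18/7−0) + (13/7)·(0−(-6))) = ½·(0 − 36/7 + 78/7) = 3, so the R-coordinate is -3/7.

(8/7, 2/7, -3/7)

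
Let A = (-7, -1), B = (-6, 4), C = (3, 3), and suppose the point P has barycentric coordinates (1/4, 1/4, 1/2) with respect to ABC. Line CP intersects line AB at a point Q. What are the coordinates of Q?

Line CP meets AB where the C-coordinate vanishes; zeroing P's C-weight and renormalizing leaves A, B-weights 1/4 : 1/4 → (1/2, 1/2).
So Q = (1/2)·A + (1/2)·B = (-13/2, 3/2).

(-13/2, 3/2)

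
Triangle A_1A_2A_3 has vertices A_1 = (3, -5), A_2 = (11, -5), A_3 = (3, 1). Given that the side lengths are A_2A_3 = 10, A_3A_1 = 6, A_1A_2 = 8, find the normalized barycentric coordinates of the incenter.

(5/12, 1/4, 1/3)

The incenter has barycentric coordinates proportional to the opposite side lengths: (10 : 6 : 8).
Normalizing by 10+6+8 = 24 gives (5/12, 1/4, 1/3).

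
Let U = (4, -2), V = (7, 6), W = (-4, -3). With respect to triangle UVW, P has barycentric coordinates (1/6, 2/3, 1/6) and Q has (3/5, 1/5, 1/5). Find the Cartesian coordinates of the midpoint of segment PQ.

(23/6, 77/60)

Barycentric coordinates of the midpoint are the average: (23/60, 13/30, 11/60).
Converting: (23/60)·U + (13/30)·V + (11/60)·W = (23/6, 77/60).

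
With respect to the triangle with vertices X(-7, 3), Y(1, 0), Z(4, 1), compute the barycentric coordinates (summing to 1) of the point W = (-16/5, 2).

(3/5, 1/5, 1/5)

Signed area of the reference triangle: [XYZ] = ½·((-7)·(0−1) + 1·(1−3) + 4·(3−0)) = ½·(7 − 2 + 12) = 17/2.
[WYZ] = ½·((-16/5)·(0−1) + 1·(1−2) + 4·(2−0)) = ½·(16/5 − 1 + 8) = 51/10, so the X-coordinate is (51/10)/(17/2) = 3/5.
[XWZ] = ½·((-7)·(2−1) + (-16/5)·(1−3) + 4·(3−2)) = ½·(-7 + 32/5 + 4) = 17/10, so the Y-coordinate is 1/5.
[XYW] = ½·((-7)·(0−2) + 1·(2−3) + (-16/5)·(3−0)) = ½·(14 − 1 − 48/5) = 17/10, so the Z-coordinate is 1/5.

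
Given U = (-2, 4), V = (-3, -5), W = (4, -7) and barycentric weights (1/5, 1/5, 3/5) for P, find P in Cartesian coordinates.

(7/5, -22/5)

P = (1/5)·U + (1/5)·V + (3/5)·W.
x-coordinate: (1/5)·(-2) + (1/5)·(-3) + (3/5)·4 = 7/5.
y-coordinate: (1/5)·4 + (1/5)·(-5) + (3/5)·(-7) = -22/5.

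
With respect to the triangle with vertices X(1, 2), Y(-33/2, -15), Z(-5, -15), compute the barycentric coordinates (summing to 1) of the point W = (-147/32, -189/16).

(3/16, 1/16, 3/4)

Signed area of the reference triangle: [XYZ] = ½·(1·(-15−(-15)) + (-33/2)·(-15−2) + (-5)·(2−(-15))) = ½·(0 + 561/2 − 85) = 391/4.
[WYZ] = ½·((-147/32)·(-15−(-15)) + (-33/2)·(-15−(-189/16)) + (-5)·(-189/16−(-15))) = ½·(0 + 1683/32 − 255/16) = 1173/64, so the X-coordinate is (1173/64)/(391/4) = 3/16.
[XWZ] = ½·(1·(-189/16−(-15)) + (-147/32)·(-15−2) + (-5)·(2−(-189/16))) = ½·(51/16 + 2499/32 − 1105/16) = 391/64, so the Y-coordinate is 1/16.
[XYW] = ½·(1·(-15−(-189/16)) + (-33/2)·(-189/16−2) + (-147/32)·(2−(-15))) = ½·(-51/16 + 7293/32 − 2499/32) = 1173/16, so the Z-coordinate is 3/4.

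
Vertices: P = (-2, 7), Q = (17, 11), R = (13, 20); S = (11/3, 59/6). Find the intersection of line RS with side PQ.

Barycentric coordinates of S with respect to PQR: (2/3, 1/6, 1/6).
On side PQ the R-coordinate is zero; dropping S's R-weight 1/6 and renormalizing the remaining 2/3 : 1/6 gives weights 4/5, 1/5 on P, Q.
T = (4/5)·(-2, 7) + (1/5)·(17, 11) = (9/5, 39/5).

(9/5, 39/5)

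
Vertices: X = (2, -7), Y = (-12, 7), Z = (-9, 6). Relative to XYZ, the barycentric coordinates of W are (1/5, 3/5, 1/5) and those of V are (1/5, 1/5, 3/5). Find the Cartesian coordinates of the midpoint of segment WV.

Barycentric coordinates of the midpoint are the average: (1/5, 2/5, 2/5).
Converting: (1/5)·X + (2/5)·Y + (2/5)·Z = (-8, 19/5).

(-8, 19/5)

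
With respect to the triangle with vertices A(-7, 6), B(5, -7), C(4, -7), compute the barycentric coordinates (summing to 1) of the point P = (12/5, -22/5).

Signed area of the reference triangle: [ABC] = ½·((-7)·(-7−(-7)) + 5·(-7−6) + 4·(6−(-7))) = ½·(0 − 65 + 52) = -13/2.
[PBC] = ½·((12/5)·(-7−(-7)) + 5·(-7−(-22/5)) + 4·(-22/5−(-7))) = ½·(0 − 13 + 52/5) = -13/10, so the A-coordinate is (-13/10)/(-13/2) = 1/5.
[APC] = ½·((-7)·(-22/5−(-7)) + (12/5)·(-7−6) + 4·(6−(-22/5))) = ½·(-91/5 − 156/5 + 208/5) = -39/10, so the B-coordinate is 3/5.
[ABP] = ½·((-7)·(-7−(-22/5)) + 5·(-22/5−6) + (12/5)·(6−(-7))) = ½·(91/5 − 52 + 156/5) = -13/10, so the C-coordinate is 1/5.
Check: 1/5 + 3/5 + 1/5 = 1.

(1/5, 3/5, 1/5)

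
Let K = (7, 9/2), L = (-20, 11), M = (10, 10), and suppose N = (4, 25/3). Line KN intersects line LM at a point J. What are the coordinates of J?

Barycentric coordinates of N with respect to KLM: (1/3, 1/6, 1/2).
On side LM the K-coordinate is zero; dropping N's K-weight 1/3 and renormalizing the remaining 1/6 : 1/2 gives weights 1/4, 3/4 on L, M.
J = (1/4)·(-20, 11) + (3/4)·(10, 10) = (5/2, 41/4).

(5/2, 41/4)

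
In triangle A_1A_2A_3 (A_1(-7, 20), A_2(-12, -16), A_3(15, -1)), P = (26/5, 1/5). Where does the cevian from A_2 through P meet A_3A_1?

(19/2, 17/4)

Barycentric coordinates of P with respect to A_1A_2A_3: (1/5, 1/5, 3/5).
On side A_3A_1 the A_2-coordinate is zero; dropping P's A_2-weight 1/5 and renormalizing the remaining 3/5 : 1/5 gives weights 3/4, 1/4 on A_3, A_1.
Q = (3/4)·(15, -1) + (1/4)·(-7, 20) = (19/2, 17/4).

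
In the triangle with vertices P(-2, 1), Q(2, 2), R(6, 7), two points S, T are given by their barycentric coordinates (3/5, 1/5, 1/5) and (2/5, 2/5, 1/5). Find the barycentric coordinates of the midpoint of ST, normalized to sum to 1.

(1/2, 3/10, 1/5)

Since both coordinate triples sum to 1, the midpoint's barycentrics are the componentwise average.
(3/5+2/5)/2 = 1/2; similarly 3/10 and 1/5.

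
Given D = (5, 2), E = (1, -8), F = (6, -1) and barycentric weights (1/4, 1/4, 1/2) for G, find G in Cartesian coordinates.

(9/2, -2)

G = (1/4)·D + (1/4)·E + (1/2)·F.
x-coordinate: (1/4)·5 + (1/4)·1 + (1/2)·6 = 9/2.
y-coordinate: (1/4)·2 + (1/4)·(-8) + (1/2)·(-1) = -2.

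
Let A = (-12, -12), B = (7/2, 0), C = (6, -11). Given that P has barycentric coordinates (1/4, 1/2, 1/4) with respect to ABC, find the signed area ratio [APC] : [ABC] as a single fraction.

1/2

The signed ratio [APC]/[ABC] equals the barycentric coordinate of P at vertex B, which is 1/2.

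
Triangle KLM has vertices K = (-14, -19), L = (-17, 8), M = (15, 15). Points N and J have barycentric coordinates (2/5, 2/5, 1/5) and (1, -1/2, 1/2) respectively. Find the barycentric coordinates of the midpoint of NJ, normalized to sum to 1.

Since both coordinate triples sum to 1, the midpoint's barycentrics are the componentwise average.
(2/5+1)/2 = 7/10; similarly -1/20 and 7/20.

(7/10, -1/20, 7/20)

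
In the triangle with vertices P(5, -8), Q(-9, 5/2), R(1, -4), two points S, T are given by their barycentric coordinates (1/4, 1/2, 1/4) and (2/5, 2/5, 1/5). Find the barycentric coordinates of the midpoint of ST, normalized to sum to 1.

(13/40, 9/20, 9/40)

Since both coordinate triples sum to 1, the midpoint's barycentrics are the componentwise average.
(1/4+2/5)/2 = 13/40; similarly 9/20 and 9/40.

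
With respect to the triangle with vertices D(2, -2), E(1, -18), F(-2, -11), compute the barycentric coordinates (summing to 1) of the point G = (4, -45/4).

(3/4, 1, -3/4)

Signed area of the reference triangle: [DEF] = ½·(2·(-18−(-11)) + 1·(-11−(-2)) + (-2)·(-2−(-18))) = ½·(-14 − 9 − 32) = -55/2.
[GEF] = ½·(4·(-18−(-11)) + 1·(-11−(-45/4)) + (-2)·(-45/4−(-18))) = ½·(-28 + 1/4 − 27/2) = -165/8, so the D-coordinate is (-165/8)/(-55/2) = 3/4.
[DGF] = ½·(2·(-45/4−(-11)) + 4·(-11−(-2)) + (-2)·(-2−(-45/4))) = ½·(-1/2 − 36 − 37/2) = -55/2, so the E-coordinate is 1.
[DEG] = ½·(2·(-18−(-45/4)) + 1·(-45/4−(-2)) + 4·(-2−(-18))) = ½·(-27/2 − 37/4 + 64) = 165/8, so the F-coordinate is -3/4.
Check: 3/4 + 1 − 3/4 = 1.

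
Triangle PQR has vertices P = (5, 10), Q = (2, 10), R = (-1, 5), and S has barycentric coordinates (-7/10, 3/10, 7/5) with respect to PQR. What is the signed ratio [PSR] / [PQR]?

3/10

The signed ratio [PSR]/[PQR] equals the barycentric coordinate of S at vertex Q, which is 3/10.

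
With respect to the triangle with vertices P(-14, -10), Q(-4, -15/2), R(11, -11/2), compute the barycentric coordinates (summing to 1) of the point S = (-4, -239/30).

Signed area of the reference triangle: [PQR] = ½·((-14)·(-15/2−(-11/2)) + (-4)·(-11/2−(-10)) + 11·(-10−(-15/2))) = ½·(28 − 18 − 55/2) = -35/4.
[SQR] = ½·((-4)·(-15/2−(-11/2)) + (-4)·(-11/2−(-239/30)) + 11·(-239/30−(-15/2))) = ½·(8 − 148/15 − 77/15) = -7/2, so the P-coordinate is (-7/2)/(-35/4) = 2/5.
[PSR] = ½·((-14)·(-239/30−(-11/2)) + (-4)·(-11/2−(-10)) + 11·(-10−(-239/30))) = ½·(518/15 − 18 − 671/30) = -35/12, so the Q-coordinate is 1/3.
[PQS] = ½·((-14)·(-15/2−(-239/30)) + (-4)·(-239/30−(-10)) + (-4)·(-10−(-15/2))) = ½·(-98/15 − 122/15 + 10) = -7/3, so the R-coordinate is 4/15.
Check: 2/5 + 1/3 + 4/15 = 1.

(2/5, 1/3, 4/15)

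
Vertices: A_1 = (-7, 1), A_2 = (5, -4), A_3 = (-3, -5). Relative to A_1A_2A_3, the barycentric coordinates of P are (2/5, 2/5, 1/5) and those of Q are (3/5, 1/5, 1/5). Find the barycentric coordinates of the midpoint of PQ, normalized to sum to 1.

Since both coordinate triples sum to 1, the midpoint's barycentrics are the componentwise average.
(2/5+3/5)/2 = 1/2; similarly 3/10 and 1/5.

(1/2, 3/10, 1/5)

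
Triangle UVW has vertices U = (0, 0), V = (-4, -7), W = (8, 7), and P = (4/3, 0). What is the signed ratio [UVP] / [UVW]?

1/3

[UVW] = ½·(0·(-7−7) + (-4)·(7−0) + 8·(0−(-7))) = ½·(0 − 28 + 56) = 14.
[UVP] = ½·(0·(-7−0) + (-4)·(0−0) + (4/3)·(0−(-7))) = ½·(0 + 0 + 28/3) = 14/3, so the ratio is (14/3)/14 = 1/3.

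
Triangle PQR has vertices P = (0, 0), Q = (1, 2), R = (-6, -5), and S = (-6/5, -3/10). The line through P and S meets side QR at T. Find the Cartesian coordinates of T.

Barycentric coordinates of S with respect to PQR: (1/10, 3/5, 3/10).
On side QR the P-coordinate is zero; dropping S's P-weight 1/10 and renormalizing the remaining 3/5 : 3/10 gives weights 2/3, 1/3 on Q, R.
T = (2/3)·(1, 2) + (1/3)·(-6, -5) = (-4/3, -1/3).

(-4/3, -1/3)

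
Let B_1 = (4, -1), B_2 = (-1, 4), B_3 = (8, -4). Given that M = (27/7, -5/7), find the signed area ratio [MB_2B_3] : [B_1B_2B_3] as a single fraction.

[B_1B_2B_3] = ½·(4·(4−(-4)) + (-1)·(-4−(-1)) + 8·(-1−4)) = ½·(32 + 3 − 40) = -5/2.
[MB_2B_3] = ½·((27/7)·(4−(-4)) + (-1)·(-4−(-5/7)) + 8·(-5/7−4)) = ½·(216/7 + 23/7 − 264/7) = -25/14, so the ratio is (-25/14)/(-5/2) = 5/7.

5/7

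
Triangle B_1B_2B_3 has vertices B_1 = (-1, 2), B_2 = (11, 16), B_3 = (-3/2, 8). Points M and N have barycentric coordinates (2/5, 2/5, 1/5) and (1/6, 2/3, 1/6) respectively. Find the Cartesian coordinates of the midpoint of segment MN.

(637/120, 317/30)

Barycentric coordinates of the midpoint are the average: (17/60, 8/15, 11/60).
Converting: (17/60)·B_1 + (8/15)·B_2 + (11/60)·B_3 = (637/120, 317/30).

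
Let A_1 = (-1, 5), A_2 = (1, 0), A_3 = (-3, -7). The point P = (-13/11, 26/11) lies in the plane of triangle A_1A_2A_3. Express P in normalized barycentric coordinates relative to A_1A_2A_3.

Signed area of the reference triangle: [A_1A_2A_3] = ½·((-1)·(0−(-7)) + 1·(-7−5) + (-3)·(5−0)) = ½·(-7 − 12 − 15) = -17.
[PA_2A_3] = ½·((-13/11)·(0−(-7)) + 1·(-7−(26/11)) + (-3)·(26/11−0)) = ½·(-91/11 − 103/11 − 78/11) = -136/11, so the A_1-coordinate is (-136/11)/(-17) = 8/11.
[A_1PA_3] = ½·((-1)·(26/11−(-7)) + (-13/11)·(-7−5) + (-3)·(5−(26/11))) = ½·(-103/11 + 156/11 − 87/11) = -17/11, so the A_2-coordinate is 1/11.
[A_1A_2P] = ½·((-1)·(0−(26/11)) + 1·(26/11−5) + (-13/11)·(5−0)) = ½·(26/11 − 29/11 − 65/11) = -34/11, so the A_3-coordinate is 2/11.

(8/11, 1/11, 2/11)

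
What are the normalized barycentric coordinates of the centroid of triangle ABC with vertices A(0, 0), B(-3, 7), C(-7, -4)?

The centroid is the average of the vertices, so each weight is 1/3.

(1/3, 1/3, 1/3)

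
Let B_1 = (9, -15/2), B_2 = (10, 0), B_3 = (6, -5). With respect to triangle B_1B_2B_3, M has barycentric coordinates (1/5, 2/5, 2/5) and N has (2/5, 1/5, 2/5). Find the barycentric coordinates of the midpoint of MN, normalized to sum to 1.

(3/10, 3/10, 2/5)

Since both coordinate triples sum to 1, the midpoint's barycentrics are the componentwise average.
(1/5+2/5)/2 = 3/10; similarly 3/10 and 2/5.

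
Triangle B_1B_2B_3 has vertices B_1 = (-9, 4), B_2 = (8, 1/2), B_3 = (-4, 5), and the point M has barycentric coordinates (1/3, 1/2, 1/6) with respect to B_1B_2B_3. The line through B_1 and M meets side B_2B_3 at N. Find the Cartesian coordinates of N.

(5, 13/8)

Line B_1M meets B_2B_3 where the B_1-coordinate vanishes; zeroing M's B_1-weight and renormalizing leaves B_2, B_3-weights 1/2 : 1/6 → (3/4, 1/4).
So N = (3/4)·B_2 + (1/4)·B_3 = (5, 13/8).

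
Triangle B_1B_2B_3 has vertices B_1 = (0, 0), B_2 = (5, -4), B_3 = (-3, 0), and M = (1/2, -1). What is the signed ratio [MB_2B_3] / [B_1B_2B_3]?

[B_1B_2B_3] = ½·(0·(-4−0) + 5·(0−0) + (-3)·(0−(-4))) = ½·(0 + 0 − 12) = -6.
[MB_2B_3] = ½·((1/2)·(-4−0) + 5·(0−(-1)) + (-3)·(-1−(-4))) = ½·(-2 + 5 − 9) = -3, so the ratio is (-3)/(-6) = 1/2.

1/2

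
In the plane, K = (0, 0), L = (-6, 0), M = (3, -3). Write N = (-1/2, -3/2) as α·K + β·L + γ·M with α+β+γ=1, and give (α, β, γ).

(1/6, 1/3, 1/2)

Signed area of the reference triangle: [KLM] = ½·(0·(0−(-3)) + (-6)·(-3−0) + 3·(0−0)) = ½·(0 + 18 + 0) = 9.
[NLM] = ½·((-1/2)·(0−(-3)) + (-6)·(-3−(-3/2)) + 3·(-3/2−0)) = ½·(-3/2 + 9 − 9/2) = 3/2, so the K-coordinate is (3/2)/9 = 1/6.
[KNM] = ½·(0·(-3/2−(-3)) + (-1/2)·(-3−0) + 3·(0−(-3/2))) = ½·(0 + 3/2 + 9/2) = 3, so the L-coordinate is 1/3.
[KLN] = ½·(0·(0−(-3/2)) + (-6)·(-3/2−0) + (-1/2)·(0−0)) = ½·(0 + 9 + 0) = 9/2, so the M-coordinate is 1/2.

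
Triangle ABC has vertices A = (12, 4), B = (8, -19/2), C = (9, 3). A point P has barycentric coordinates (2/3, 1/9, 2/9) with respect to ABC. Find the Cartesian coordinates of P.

P = (2/3)·A + (1/9)·B + (2/9)·C.
x-coordinate: (2/3)·12 + (1/9)·8 + (2/9)·9 = 98/9.
y-coordinate: (2/3)·4 + (1/9)·(-19/2) + (2/9)·3 = 41/18.

(98/9, 41/18)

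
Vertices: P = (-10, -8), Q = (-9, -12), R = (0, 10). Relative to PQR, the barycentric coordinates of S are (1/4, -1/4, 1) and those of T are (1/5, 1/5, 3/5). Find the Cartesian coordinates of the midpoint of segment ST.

(-81/40, 13/2)

Barycentric coordinates of the midpoint are the average: (9/40, -1/40, 4/5).
Converting: (9/40)·P + (-1/40)·Q + (4/5)·R = (-81/40, 13/2).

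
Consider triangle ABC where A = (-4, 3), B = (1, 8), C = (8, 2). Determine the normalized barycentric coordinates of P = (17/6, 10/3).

Signed area of the reference triangle: [ABC] = ½·((-4)·(8−2) + 1·(2−3) + 8·(3−8)) = ½·(-24 − 1 − 40) = -65/2.
[PBC] = ½·((17/6)·(8−2) + 1·(2−(10/3)) + 8·(10/3−8)) = ½·(17 − 4/3 − 112/3) = -65/6, so the A-coordinate is (-65/6)/(-65/2) = 1/3.
[APC] = ½·((-4)·(10/3−2) + (17/6)·(2−3) + 8·(3−(10/3))) = ½·(-16/3 − 17/6 − 8/3) = -65/12, so the B-coordinate is 1/6.
[ABP] = ½·((-4)·(8−(10/3)) + 1·(10/3−3) + (17/6)·(3−8)) = ½·(-56/3 + 1/3 − 85/6) = -65/4, so the C-coordinate is 1/2.
Check: 1/3 + 1/6 + 1/2 = 1.

(1/3, 1/6, 1/2)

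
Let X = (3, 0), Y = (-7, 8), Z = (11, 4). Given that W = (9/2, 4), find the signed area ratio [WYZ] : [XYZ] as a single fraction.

1/4

[XYZ] = ½·(3·(8−4) + (-7)·(4−0) + 11·(0−8)) = ½·(12 − 28 − 88) = -52.
[WYZ] = ½·((9/2)·(8−4) + (-7)·(4−4) + 11·(4−8)) = ½·(18 + 0 − 44) = -13, so the ratio is (-13)/(-52) = 1/4.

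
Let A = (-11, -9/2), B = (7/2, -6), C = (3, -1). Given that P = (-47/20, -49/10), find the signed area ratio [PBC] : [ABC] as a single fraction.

2/5

[ABC] = ½·((-11)·(-6−(-1)) + (7/2)·(-1−(-9/2)) + 3·(-9/2−(-6))) = ½·(55 + 49/4 + 9/2) = 287/8.
[PBC] = ½·((-47/20)·(-6−(-1)) + (7/2)·(-1−(-49/10)) + 3·(-49/10−(-6))) = ½·(47/4 + 273/20 + 33/10) = 287/20, so the ratio is (287/20)/(287/8) = 2/5.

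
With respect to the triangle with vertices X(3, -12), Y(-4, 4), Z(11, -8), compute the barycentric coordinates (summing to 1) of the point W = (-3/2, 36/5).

(-1/2, 11/10, 2/5)

Signed area of the reference triangle: [XYZ] = ½·(3·(4−(-8)) + (-4)·(-8−(-12)) + 11·(-12−4)) = ½·(36 − 16 − 176) = -78.
[WYZ] = ½·((-3/2)·(4−(-8)) + (-4)·(-8−(36/5)) + 11·(36/5−4)) = ½·(-18 + 304/5 + 176/5) = 39, so the X-coordinate is 39/(-78) = -1/2.
[XWZ] = ½·(3·(36/5−(-8)) + (-3/2)·(-8−(-12)) + 11·(-12−(36/5))) = ½·(228/5 − 6 − 1056/5) = -429/5, so the Y-coordinate is 11/10.
[XYW] = ½·(3·(4−(36/5)) + (-4)·(36/5−(-12)) + (-3/2)·(-12−4)) = ½·(-48/5 − 384/5 + 24) = -156/5, so the Z-coordinate is 2/5.
Check: -1/2 + 11/10 + 2/5 = 1.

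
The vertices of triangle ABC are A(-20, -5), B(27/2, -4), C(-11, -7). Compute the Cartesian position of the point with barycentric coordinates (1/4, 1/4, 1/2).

(-57/8, -23/4)

P = (1/4)·A + (1/4)·B + (1/2)·C.
x-coordinate: (1/4)·(-20) + (1/4)·(27/2) + (1/2)·(-11) = -57/8.
y-coordinate: (1/4)·(-5) + (1/4)·(-4) + (1/2)·(-7) = -23/4.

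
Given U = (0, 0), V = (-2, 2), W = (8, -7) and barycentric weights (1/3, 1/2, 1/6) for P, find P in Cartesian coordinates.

(1/3, -1/6)

P = (1/3)·U + (1/2)·V + (1/6)·W.
x-coordinate: (1/3)·0 + (1/2)·(-2) + (1/6)·8 = 1/3.
y-coordinate: (1/3)·0 + (1/2)·2 + (1/6)·(-7) = -1/6.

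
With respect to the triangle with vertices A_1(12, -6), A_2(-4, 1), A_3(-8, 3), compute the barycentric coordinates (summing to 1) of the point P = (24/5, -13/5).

(4/5, -4/5, 1)

Signed area of the reference triangle: [A_1A_2A_3] = ½·(12·(1−3) + (-4)·(3−(-6)) + (-8)·(-6−1)) = ½·(-24 − 36 + 56) = -2.
[PA_2A_3] = ½·((24/5)·(1−3) + (-4)·(3−(-13/5)) + (-8)·(-13/5−1)) = ½·(-48/5 − 112/5 + 144/5) = -8/5, so the A_1-coordinate is (-8/5)/(-2) = 4/5.
[A_1PA_3] = ½·(12·(-13/5−3) + (24/5)·(3−(-6)) + (-8)·(-6−(-13/5))) = ½·(-336/5 + 216/5 + 136/5) = 8/5, so the A_2-coordinate is -4/5.
[A_1A_2P] = ½·(12·(1−(-13/5)) + (-4)·(-13/5−(-6)) + (24/5)·(-6−1)) = ½·(216/5 − 68/5 − 168/5) = -2, so the A_3-coordinate is 1.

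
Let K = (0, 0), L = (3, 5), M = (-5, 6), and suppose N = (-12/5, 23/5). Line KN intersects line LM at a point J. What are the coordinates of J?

Barycentric coordinates of N with respect to KLM: (1/5, 1/5, 3/5).
On side LM the K-coordinate is zero; dropping N's K-weight 1/5 and renormalizing the remaining 1/5 : 3/5 gives weights 1/4, 3/4 on L, M.
J = (1/4)·(3, 5) + (3/4)·(-5, 6) = (-3, 23/4).

(-3, 23/4)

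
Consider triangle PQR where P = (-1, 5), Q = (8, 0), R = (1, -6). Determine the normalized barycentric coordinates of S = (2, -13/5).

Signed area of the reference triangle: [PQR] = ½·((-1)·(0−(-6)) + 8·(-6−5) + 1·(5−0)) = ½·(-6 − 88 + 5) = -89/2.
[SQR] = ½·(2·(0−(-6)) + 8·(-6−(-13/5)) + 1·(-13/5−0)) = ½·(12 − 136/5 − 13/5) = -89/10, so the P-coordinate is (-89/10)/(-89/2) = 1/5.
[PSR] = ½·((-1)·(-13/5−(-6)) + 2·(-6−5) + 1·(5−(-13/5))) = ½·(-17/5 − 22 + 38/5) = -89/10, so the Q-coordinate is 1/5.
[PQS] = ½·((-1)·(0−(-13/5)) + 8·(-13/5−5) + 2·(5−0)) = ½·(-13/5 − 304/5 + 10) = -267/10, so the R-coordinate is 3/5.

(1/5, 1/5, 3/5)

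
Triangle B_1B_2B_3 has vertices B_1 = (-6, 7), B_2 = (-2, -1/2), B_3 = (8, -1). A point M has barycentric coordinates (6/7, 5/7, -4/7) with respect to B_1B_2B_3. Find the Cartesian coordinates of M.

M = (6/7)·B_1 + (5/7)·B_2 + (-4/7)·B_3.
x-coordinate: (6/7)·(-6) + (5/7)·(-2) + (-4/7)·8 = -78/7.
y-coordinate: (6/7)·7 + (5/7)·(-1/2) + (-4/7)·(-1) = 87/14.

(-78/7, 87/14)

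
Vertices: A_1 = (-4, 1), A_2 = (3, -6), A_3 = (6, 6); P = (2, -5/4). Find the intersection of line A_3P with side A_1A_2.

Barycentric coordinates of P with respect to A_1A_2A_3: (1/4, 1/2, 1/4).
On side A_1A_2 the A_3-coordinate is zero; dropping P's A_3-weight 1/4 and renormalizing the remaining 1/4 : 1/2 gives weights 1/3, 2/3 on A_1, A_2.
Q = (1/3)·(-4, 1) + (2/3)·(3, -6) = (2/3, -11/3).

(2/3, -11/3)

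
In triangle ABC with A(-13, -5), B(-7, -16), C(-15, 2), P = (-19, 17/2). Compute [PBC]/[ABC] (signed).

[ABC] = ½·((-13)·(-16−2) + (-7)·(2−(-5)) + (-15)·(-5−(-16))) = ½·(234 − 49 − 165) = 10.
[PBC] = ½·((-19)·(-16−2) + (-7)·(2−(17/2)) + (-15)·(17/2−(-16))) = ½·(342 + 91/2 − 735/2) = 10, so the ratio is 10/10 = 1.

1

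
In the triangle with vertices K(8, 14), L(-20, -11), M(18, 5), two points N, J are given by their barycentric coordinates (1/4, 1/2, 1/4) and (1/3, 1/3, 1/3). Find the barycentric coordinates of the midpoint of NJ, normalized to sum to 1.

Since both coordinate triples sum to 1, the midpoint's barycentrics are the componentwise average.
(1/4+1/3)/2 = 7/24; similarly 5/12 and 7/24.

(7/24, 5/12, 7/24)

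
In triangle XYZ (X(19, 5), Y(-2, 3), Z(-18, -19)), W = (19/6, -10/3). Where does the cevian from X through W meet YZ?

(-38/3, -35/3)

Barycentric coordinates of W with respect to XYZ: (1/2, 1/6, 1/3).
On side YZ the X-coordinate is zero; dropping W's X-weight 1/2 and renormalizing the remaining 1/6 : 1/3 gives weights 1/3, 2/3 on Y, Z.
V = (1/3)·(-2, 3) + (2/3)·(-18, -19) = (-38/3, -35/3).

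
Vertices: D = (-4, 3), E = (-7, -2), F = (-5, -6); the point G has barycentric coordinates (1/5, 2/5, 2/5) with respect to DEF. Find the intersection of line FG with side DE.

Line FG meets DE where the F-coordinate vanishes; zeroing G's F-weight and renormalizing leaves D, E-weights 1/5 : 2/5 → (1/3, 2/3).
So H = (1/3)·D + (2/3)·E = (-6, -1/3).

(-6, -1/3)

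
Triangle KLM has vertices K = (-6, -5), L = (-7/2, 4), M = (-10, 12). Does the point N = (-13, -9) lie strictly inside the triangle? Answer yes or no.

Barycentric coordinates of N: (321/157, -270/157, 106/157).
The three coordinates are positive, negative, positive; a point is interior exactly when all three are positive.

no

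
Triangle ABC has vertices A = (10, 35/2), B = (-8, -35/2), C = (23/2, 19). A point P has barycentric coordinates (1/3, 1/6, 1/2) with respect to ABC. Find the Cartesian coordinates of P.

(31/4, 149/12)

P = (1/3)·A + (1/6)·B + (1/2)·C.
x-coordinate: (1/3)·10 + (1/6)·(-8) + (1/2)·(23/2) = 31/4.
y-coordinate: (1/3)·(35/2) + (1/6)·(-35/2) + (1/2)·19 = 149/12.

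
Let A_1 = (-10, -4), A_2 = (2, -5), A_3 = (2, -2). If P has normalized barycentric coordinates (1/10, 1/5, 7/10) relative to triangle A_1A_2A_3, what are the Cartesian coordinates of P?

P = (1/10)·A_1 + (1/5)·A_2 + (7/10)·A_3.
x-coordinate: (1/10)·(-10) + (1/5)·2 + (7/10)·2 = 4/5.
y-coordinate: (1/10)·(-4) + (1/5)·(-5) + (7/10)·(-2) = -14/5.

(4/5, -14/5)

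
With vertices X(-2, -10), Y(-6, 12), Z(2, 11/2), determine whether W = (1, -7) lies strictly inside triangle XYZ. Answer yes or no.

Barycentric coordinates of W: (71/100, -23/100, 13/25).
The three coordinates are positive, negative, positive; a point is interior exactly when all three are positive.

no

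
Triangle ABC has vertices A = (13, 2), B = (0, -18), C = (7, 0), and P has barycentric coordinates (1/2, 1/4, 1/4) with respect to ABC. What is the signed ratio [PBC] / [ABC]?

The signed ratio [PBC]/[ABC] equals the barycentric coordinate of P at vertex A, which is 1/2.

1/2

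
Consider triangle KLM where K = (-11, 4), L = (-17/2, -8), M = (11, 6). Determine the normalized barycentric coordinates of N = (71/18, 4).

Signed area of the reference triangle: [KLM] = ½·((-11)·(-8−6) + (-17/2)·(6−4) + 11·(4−(-8))) = ½·(154 − 17 + 132) = 269/2.
[NLM] = ½·((71/18)·(-8−6) + (-17/2)·(6−4) + 11·(4−(-8))) = ½·(-497/9 − 17 + 132) = 269/9, so the K-coordinate is (269/9)/(269/2) = 2/9.
[KNM] = ½·((-11)·(4−6) + (71/18)·(6−4) + 11·(4−4)) = ½·(22 + 71/9 + 0) = 269/18, so the L-coordinate is 1/9.
[KLN] = ½·((-11)·(-8−4) + (-17/2)·(4−4) + (71/18)·(4−(-8))) = ½·(132 + 0 + 142/3) = 269/3, so the M-coordinate is 2/3.

(2/9, 1/9, 2/3)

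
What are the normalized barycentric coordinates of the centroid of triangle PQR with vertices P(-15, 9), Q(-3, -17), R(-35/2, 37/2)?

(1/3, 1/3, 1/3)

The centroid is the average of the vertices, so each weight is 1/3.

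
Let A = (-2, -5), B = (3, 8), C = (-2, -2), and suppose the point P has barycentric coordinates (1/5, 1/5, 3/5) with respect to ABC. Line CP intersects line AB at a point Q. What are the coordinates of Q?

Line CP meets AB where the C-coordinate vanishes; zeroing P's C-weight and renormalizing leaves A, B-weights 1/5 : 1/5 → (1/2, 1/2).
So Q = (1/2)·A + (1/2)·B = (1/2, 3/2).

(1/2, 3/2)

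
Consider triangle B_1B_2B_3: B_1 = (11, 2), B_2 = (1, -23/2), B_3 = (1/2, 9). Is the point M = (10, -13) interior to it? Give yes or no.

Barycentric coordinates of M: (105/121, 94/121, -78/121).
The three coordinates are positive, positive, negative; a point is interior exactly when all three are positive.

no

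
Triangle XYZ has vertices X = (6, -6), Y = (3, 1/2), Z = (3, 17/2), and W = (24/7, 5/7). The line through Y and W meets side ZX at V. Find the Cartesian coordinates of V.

Barycentric coordinates of W with respect to XYZ: (1/7, 5/7, 1/7).
On side ZX the Y-coordinate is zero; dropping W's Y-weight 5/7 and renormalizing the remaining 1/7 : 1/7 gives weights 1/2, 1/2 on Z, X.
V = (1/2)·(3, 17/2) + (1/2)·(6, -6) = (9/2, 5/4).

(9/2, 5/4)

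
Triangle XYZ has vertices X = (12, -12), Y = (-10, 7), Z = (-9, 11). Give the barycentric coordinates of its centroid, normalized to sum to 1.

(1/3, 1/3, 1/3)

The centroid is the average of the vertices, so each weight is 1/3.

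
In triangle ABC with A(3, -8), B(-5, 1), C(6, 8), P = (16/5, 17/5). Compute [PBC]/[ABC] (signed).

1/5

[ABC] = ½·(3·(1−8) + (-5)·(8−(-8)) + 6·(-8−1)) = ½·(-21 − 80 − 54) = -155/2.
[PBC] = ½·((16/5)·(1−8) + (-5)·(8−(17/5)) + 6·(17/5−1)) = ½·(-112/5 − 23 + 72/5) = -31/2, so the ratio is (-31/2)/(-155/2) = 1/5.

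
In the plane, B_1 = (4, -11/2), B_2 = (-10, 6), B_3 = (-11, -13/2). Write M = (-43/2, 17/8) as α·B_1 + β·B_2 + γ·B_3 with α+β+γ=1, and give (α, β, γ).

(-3/4, 3/4, 1)

Signed area of the reference triangle: [B_1B_2B_3] = ½·(4·(6−(-13/2)) + (-10)·(-13/2−(-11/2)) + (-11)·(-11/2−6)) = ½·(50 + 10 + 253/2) = 373/4.
[MB_2B_3] = ½·((-43/2)·(6−(-13/2)) + (-10)·(-13/2−(17/8)) + (-11)·(17/8−6)) = ½·(-1075/4 + 345/4 + 341/8) = -1119/16, so the B_1-coordinate is (-1119/16)/(373/4) = -3/4.
[B_1MB_3] = ½·(4·(17/8−(-13/2)) + (-43/2)·(-13/2−(-11/2)) + (-11)·(-11/2−(17/8))) = ½·(69/2 + 43/2 + 671/8) = 1119/16, so the B_2-coordinate is 3/4.
[B_1B_2M] = ½·(4·(6−(17/8)) + (-10)·(17/8−(-11/2)) + (-43/2)·(-11/2−6)) = ½·(31/2 − 305/4 + 989/4) = 373/4, so the B_3-coordinate is 1.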